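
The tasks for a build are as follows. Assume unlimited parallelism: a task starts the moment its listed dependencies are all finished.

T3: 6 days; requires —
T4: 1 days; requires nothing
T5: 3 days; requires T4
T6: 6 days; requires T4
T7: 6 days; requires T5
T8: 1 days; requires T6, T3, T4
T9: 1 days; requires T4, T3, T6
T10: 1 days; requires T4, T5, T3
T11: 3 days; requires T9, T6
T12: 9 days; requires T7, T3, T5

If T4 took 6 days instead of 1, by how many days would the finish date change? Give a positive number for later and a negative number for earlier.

Baseline: T4→T5→T7→T12 = 1+3+6+9 = 19 → 19 days.
T4 is on the critical path; changing it to 6 makes that path 24 days.
No other chain overtakes it, so the finish is 24 days.
Change in finish: 24 − 19 = +5 days.

5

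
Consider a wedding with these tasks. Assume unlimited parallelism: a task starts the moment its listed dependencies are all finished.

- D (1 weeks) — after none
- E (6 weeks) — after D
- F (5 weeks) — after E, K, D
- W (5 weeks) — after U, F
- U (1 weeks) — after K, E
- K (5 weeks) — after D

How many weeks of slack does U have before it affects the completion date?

4

Critical path: D→E→F→W = 1+6+5+5 = 17, so the finish is 17 weeks.
U finishes as early as 8 and must finish by 12.
So U can slip 12 − 8 = 4 weeks.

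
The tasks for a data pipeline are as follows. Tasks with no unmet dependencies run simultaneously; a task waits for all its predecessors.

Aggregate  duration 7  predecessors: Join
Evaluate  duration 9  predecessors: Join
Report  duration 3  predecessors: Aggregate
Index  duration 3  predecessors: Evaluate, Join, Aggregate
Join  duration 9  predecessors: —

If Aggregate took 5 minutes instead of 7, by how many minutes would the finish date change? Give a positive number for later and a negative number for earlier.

As given, the longest chain is Join→Evaluate→Index = 9+9+3 = 21, so the finish is 21 minutes.
Aggregate is off the critical path — its longest chain is 19 minutes, giving 2 of slack.
The critical path is still Join→Evaluate→Index; finish is now 21 minutes.
Change in finish: 21 − 21 = +0 minutes.

0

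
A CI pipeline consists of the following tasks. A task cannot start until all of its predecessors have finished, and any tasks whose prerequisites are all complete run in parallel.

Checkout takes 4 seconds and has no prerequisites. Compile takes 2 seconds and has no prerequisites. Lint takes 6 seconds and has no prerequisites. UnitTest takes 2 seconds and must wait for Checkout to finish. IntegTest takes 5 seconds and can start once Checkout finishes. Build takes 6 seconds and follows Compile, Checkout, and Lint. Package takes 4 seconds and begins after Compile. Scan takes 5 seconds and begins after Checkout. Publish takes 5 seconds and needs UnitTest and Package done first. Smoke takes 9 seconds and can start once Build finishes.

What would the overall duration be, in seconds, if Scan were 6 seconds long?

Critical path before the change: Lint→Build→Smoke = 6+6+9 = 21 giving 21 seconds.
The longest path through Scan is only 9 seconds, so Scan has float 12.
The critical path is still Lint→Build→Smoke; finish is now 21 seconds.

21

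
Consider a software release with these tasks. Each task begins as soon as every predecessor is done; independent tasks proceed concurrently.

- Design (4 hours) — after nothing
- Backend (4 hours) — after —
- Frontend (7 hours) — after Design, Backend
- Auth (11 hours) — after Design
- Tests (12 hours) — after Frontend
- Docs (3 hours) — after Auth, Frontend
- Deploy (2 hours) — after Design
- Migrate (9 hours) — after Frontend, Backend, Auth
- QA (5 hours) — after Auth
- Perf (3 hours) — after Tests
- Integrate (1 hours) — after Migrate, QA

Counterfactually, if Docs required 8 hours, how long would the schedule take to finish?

26

As given, the longest chain is Design→Frontend→Tests→Perf = 4+7+12+3 = 26, so the finish is 26 hours.
Docs has 8 hours of float (longest path through it is 18).
No other chain overtakes it, so the finish is 26 hours.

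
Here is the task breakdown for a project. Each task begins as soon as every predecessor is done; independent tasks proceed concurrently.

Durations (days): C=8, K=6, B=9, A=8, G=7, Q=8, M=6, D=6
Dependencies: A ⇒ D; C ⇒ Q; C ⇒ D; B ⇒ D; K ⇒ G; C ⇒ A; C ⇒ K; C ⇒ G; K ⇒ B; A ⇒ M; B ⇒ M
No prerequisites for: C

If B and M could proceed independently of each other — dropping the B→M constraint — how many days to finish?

With the dependency in place, C→K→B→M = 8+6+9+6 = 29 sets the finish at 29 days.
Without B→M, M's earliest start moves from 23 to 16.
After: C→K→B→D = 8+6+9+6 = 29 → 29 days.

29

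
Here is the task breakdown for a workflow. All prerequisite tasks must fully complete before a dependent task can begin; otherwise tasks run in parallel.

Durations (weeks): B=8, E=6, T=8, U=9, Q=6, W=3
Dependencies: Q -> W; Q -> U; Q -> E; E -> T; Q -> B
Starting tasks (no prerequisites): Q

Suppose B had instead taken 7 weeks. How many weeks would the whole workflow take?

Critical path before the change: Q→E→T = 6+6+8 = 20 giving 20 weeks.
B has 6 weeks of float (longest path through it is 14).
No other chain overtakes it, so the finish is 20 weeks.

20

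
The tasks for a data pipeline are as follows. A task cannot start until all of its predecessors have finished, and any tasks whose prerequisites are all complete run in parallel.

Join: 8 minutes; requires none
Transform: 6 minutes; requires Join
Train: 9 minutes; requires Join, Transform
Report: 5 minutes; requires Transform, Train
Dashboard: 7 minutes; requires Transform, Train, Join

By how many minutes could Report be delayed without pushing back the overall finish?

Join→Transform→Train→Dashboard = 8+6+9+7 = 30 sets the makespan at 30 minutes.
The longest chain containing Report totals 28 minutes.
Slack of Report = 25 − 23 = 2 minutes.

2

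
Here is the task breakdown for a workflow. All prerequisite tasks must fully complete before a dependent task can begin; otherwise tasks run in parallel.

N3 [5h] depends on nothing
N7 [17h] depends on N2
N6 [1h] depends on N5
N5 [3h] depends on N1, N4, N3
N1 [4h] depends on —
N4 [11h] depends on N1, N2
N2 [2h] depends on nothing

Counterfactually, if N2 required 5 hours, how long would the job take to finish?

Baseline: N2→N7 = 2+17 = 19 → 19 hours.
Since N2 is critical, the +3 change carries straight to that chain (now 22 hours).
The critical path is still N2→N7; finish is now 22 hours.

22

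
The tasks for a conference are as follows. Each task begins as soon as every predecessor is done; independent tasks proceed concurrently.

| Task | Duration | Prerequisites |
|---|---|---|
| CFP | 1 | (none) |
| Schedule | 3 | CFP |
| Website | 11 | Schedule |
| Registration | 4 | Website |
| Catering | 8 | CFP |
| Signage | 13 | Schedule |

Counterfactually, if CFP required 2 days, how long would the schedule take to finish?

Baseline: CFP→Schedule→Website→Registration = 1+3+11+4 = 19 → 19 days.
CFP is on the critical path; changing it to 2 makes that path 20 days.
That remains the longest chain; total 20 days.

20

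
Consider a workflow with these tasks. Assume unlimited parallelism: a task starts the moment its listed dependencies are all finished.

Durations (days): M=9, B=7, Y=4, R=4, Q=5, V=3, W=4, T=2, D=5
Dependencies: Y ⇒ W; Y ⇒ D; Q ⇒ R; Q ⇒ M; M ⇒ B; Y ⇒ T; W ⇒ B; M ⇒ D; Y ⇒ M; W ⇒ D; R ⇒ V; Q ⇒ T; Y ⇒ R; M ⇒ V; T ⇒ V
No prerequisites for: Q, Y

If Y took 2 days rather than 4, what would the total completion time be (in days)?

Baseline: Q→M→B = 5+9+7 = 21 → 21 days.
Y is off the critical path — its longest chain is 20 days, giving 1 of slack.
That remains the longest chain; total 21 days.

21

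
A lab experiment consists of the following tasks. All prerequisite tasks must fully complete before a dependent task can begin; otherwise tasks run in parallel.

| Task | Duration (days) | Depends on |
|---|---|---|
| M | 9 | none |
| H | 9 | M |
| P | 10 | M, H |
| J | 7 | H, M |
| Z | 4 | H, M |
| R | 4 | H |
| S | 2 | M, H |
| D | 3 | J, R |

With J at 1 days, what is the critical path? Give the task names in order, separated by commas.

M, H, P

Baseline: M→H→J→D = 9+9+7+3 = 28 → 28 days.
J lies on that path, so at 1 day the path becomes 22 days.
The binding chain switches to M→H→P = 9+9+10 = 28; finish 28 days.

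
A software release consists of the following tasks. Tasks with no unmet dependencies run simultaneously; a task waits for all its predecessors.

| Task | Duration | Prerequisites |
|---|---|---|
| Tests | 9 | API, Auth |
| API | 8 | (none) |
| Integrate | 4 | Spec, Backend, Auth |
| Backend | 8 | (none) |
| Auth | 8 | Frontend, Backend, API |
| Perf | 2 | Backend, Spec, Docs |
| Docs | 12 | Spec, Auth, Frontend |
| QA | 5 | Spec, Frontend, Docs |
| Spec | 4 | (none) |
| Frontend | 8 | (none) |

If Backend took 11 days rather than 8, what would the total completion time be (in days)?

The binding path is Backend→Auth→Docs→QA = 8+8+12+5 = 33; finish at 33 days.
Backend lies on that path, so at 11 days the path becomes 36 days.
No other chain overtakes it, so the finish is 36 days.

36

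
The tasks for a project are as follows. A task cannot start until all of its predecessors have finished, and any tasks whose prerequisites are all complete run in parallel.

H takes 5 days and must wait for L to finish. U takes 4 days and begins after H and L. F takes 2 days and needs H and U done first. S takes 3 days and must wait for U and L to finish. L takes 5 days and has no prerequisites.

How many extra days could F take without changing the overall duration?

Critical path: L→H→U→S = 5+5+4+3 = 17, so the finish is 17 days.
F finishes as early as 16 and must finish by 17.
So F can slip 17 − 16 = 1 day.

1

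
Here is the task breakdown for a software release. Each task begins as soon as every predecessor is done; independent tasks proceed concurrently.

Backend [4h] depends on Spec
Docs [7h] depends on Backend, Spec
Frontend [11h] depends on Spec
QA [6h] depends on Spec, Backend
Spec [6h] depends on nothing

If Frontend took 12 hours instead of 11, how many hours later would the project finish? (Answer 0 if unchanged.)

1

Baseline: Spec→Frontend = 6+11 = 17 → 17 hours.
Since Frontend is critical, the +1 change carries straight to that chain (now 18 hours).
The critical path is still Spec→Frontend; finish is now 18 hours.
Change in finish: 18 − 17 = +1 hours.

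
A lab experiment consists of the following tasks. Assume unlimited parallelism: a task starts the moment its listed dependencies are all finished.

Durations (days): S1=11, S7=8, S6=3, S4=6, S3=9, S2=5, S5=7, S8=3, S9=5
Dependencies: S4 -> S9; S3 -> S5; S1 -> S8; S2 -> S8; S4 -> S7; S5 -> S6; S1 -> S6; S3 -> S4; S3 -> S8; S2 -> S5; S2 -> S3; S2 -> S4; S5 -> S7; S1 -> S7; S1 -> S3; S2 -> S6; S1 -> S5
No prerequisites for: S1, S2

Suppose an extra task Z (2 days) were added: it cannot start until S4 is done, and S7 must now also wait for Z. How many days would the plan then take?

36

Originally the plan takes 35 days.
With Z inserted, S7 now waits for max(S5, S4, S1, Z).
New critical path: S1→S3→S4→Z→S7 = 11+9+6+2+8 = 36 ⇒ 36 days.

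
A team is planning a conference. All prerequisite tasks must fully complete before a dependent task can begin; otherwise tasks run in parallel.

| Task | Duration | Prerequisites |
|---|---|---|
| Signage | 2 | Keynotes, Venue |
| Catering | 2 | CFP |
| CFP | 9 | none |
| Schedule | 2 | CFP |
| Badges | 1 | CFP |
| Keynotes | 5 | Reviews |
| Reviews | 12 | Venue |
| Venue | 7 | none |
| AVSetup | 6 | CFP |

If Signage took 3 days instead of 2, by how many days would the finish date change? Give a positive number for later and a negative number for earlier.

1

As given, the longest chain is Venue→Reviews→Keynotes→Signage = 7+12+5+2 = 26, so the finish is 26 days.
Signage lies on that path, so at 3 days the path becomes 27 days.
That remains the longest chain; total 27 days.
Change in finish: 27 − 26 = +1 days.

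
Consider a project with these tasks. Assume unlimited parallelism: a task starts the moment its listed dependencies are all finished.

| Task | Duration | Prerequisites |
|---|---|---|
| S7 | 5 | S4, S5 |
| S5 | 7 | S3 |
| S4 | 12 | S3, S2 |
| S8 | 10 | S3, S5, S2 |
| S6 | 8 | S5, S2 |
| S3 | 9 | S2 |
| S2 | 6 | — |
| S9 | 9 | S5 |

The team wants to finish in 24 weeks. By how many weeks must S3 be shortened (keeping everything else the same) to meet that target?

8

Current finish: 32 weeks; target: 24.
S3 is on every critical path, so each week cut from S3 cuts the finish by one (this holds down to a finish of 24).
Need 32 − 24 = 8 weeks off S3 → S3 becomes 1 week, finish becomes 24.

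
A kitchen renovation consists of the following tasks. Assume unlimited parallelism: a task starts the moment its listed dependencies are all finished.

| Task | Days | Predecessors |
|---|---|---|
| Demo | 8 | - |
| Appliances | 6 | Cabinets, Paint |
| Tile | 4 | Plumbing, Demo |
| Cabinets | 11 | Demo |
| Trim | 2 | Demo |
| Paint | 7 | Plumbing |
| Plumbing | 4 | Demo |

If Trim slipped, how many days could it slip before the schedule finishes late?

Demo→Plumbing→Paint→Appliances = 8+4+7+6 = 25 sets the makespan at 25 days.
The longest chain containing Trim totals 10 days.
So Trim can slip 25 − 10 = 15 days.

15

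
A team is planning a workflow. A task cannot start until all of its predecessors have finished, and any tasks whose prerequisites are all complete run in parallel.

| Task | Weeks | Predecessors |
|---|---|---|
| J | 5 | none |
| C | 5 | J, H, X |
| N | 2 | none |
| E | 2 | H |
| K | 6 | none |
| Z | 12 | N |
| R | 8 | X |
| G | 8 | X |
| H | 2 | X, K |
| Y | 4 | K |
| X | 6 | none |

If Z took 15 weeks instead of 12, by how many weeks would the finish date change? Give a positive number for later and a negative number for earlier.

3

As given, the longest chain is N→Z = 2+12 = 14, so the finish is 14 weeks.
Z lies on that path, so at 15 weeks the path becomes 17 weeks.
No other chain overtakes it, so the finish is 17 weeks.
Change in finish: 17 − 14 = +3 weeks.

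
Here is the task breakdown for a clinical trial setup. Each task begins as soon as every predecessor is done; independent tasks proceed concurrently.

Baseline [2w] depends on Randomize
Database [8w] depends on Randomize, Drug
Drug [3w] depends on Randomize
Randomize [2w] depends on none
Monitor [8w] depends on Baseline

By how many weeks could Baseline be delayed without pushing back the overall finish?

1

Randomize→Drug→Database = 2+3+8 = 13 sets the makespan at 13 weeks.
Baseline finishes as early as 4 and must finish by 5.
Slack of Baseline = 3 − 2 = 1 week.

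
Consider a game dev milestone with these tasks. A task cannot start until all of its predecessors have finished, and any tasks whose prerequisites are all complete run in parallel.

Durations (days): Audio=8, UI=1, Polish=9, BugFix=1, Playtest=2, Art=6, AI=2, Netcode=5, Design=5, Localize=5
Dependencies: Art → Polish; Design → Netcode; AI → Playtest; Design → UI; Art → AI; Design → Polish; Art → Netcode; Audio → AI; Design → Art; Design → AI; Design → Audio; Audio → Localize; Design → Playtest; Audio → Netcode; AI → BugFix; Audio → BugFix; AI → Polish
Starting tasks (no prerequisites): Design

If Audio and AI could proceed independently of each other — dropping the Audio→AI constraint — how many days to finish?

Before: longest chain Design→Audio→AI→Polish = 5+8+2+9 = 24, finish 24.
Without Audio→AI, AI's earliest start moves from 13 to 11.
The longest chain is now Design→Art→AI→Polish = 5+6+2+9 = 22, so the project takes 22 days.

22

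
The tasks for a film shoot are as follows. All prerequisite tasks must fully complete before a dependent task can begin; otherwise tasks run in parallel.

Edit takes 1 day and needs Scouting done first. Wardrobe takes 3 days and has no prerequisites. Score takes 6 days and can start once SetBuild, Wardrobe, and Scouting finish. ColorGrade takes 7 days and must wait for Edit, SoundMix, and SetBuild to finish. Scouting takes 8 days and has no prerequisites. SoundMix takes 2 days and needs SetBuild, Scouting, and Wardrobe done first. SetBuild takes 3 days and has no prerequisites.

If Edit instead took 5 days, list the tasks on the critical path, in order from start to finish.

Critical path before the change: Scouting→SoundMix→ColorGrade = 8+2+7 = 17 giving 17 days.
Edit is off the critical path — its longest chain is 16 days, giving 1 of slack.
The binding chain switches to Scouting→Edit→ColorGrade = 8+5+7 = 20; finish 20 days.

Scouting, Edit, ColorGrade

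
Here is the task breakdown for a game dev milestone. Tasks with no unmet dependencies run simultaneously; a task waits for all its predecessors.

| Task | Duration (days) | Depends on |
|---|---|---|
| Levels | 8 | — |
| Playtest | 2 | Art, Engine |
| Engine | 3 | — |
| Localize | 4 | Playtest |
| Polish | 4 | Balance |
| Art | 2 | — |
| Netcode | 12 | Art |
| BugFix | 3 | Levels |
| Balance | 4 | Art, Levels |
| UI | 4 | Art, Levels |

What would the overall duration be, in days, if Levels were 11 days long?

The binding path is Levels→Balance→Polish = 8+4+4 = 16; finish at 16 days.
Since Levels is critical, the +3 change carries straight to that chain (now 19 days).
No other chain overtakes it, so the finish is 19 days.

19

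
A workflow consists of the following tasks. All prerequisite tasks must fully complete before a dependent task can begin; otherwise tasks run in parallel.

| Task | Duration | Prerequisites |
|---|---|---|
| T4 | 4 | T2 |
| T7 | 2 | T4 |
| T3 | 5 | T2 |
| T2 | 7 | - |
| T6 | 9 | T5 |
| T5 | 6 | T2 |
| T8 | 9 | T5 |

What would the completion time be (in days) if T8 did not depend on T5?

Original critical path: T2→T5→T6 = 7+6+9 = 22 ⇒ 22 days.
Without T5→T8, T8's earliest start moves from 13 to 0.
New critical path: T2→T5→T6 = 7+6+9 = 22 ⇒ 22 days.

22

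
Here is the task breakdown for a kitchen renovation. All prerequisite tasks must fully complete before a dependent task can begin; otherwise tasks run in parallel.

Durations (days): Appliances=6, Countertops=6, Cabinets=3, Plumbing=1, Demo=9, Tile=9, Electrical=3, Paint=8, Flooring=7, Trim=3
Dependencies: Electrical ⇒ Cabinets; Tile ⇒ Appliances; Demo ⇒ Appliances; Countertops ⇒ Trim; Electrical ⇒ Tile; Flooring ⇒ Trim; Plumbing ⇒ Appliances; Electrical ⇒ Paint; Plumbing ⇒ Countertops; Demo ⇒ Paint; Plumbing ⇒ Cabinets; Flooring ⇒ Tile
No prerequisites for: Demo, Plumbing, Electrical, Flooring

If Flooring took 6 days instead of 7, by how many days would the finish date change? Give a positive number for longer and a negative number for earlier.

As given, the longest chain is Flooring→Tile→Appliances = 7+9+6 = 22, so the finish is 22 days.
Flooring lies on that path, so at 6 days the path becomes 21 days.
That remains the longest chain; total 21 days.
Change in finish: 21 − 22 = -1 days.

-1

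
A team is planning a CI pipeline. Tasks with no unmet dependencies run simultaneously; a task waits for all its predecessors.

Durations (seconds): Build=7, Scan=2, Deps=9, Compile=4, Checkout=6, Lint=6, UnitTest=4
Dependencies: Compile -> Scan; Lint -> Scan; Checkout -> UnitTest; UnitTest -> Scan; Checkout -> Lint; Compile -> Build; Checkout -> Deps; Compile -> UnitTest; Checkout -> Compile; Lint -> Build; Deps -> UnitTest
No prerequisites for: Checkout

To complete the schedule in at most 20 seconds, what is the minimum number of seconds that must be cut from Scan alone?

Current finish: 21 seconds; target: 20.
Scan is on every critical path, so each second cut from Scan cuts the finish by one (this holds down to a finish of 20).
Need 21 − 20 = 1 second off Scan → Scan becomes 1 second, finish becomes 20.

1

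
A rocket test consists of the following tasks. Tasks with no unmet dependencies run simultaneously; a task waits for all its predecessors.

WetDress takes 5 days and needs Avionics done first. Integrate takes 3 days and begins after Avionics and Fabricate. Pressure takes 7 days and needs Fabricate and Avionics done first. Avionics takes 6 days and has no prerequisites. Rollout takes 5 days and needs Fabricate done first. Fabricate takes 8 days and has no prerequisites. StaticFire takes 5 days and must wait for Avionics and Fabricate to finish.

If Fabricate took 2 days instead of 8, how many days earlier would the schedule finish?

Baseline: Fabricate→Pressure = 8+7 = 15 → 15 days.
Since Fabricate is critical, the -6 change carries straight to that chain (now 9 days).
The binding chain switches to Avionics→Pressure = 6+7 = 13; finish 13 days.
Change in finish: 13 − 15 = -2 days.

2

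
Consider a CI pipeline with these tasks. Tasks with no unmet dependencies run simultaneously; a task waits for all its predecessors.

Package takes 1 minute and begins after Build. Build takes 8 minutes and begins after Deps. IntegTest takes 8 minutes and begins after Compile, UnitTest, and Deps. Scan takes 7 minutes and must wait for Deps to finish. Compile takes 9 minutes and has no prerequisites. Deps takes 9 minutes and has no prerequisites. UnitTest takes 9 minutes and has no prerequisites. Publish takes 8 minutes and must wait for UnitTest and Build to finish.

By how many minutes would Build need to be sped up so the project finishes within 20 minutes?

Current finish: 25 minutes; target: 20.
Build is on every critical path, so each minute cut from Build cuts the finish by one (this holds down to a finish of 18).
Need 25 − 20 = 5 minutes off Build → Build becomes 3 minutes, finish becomes 20.

5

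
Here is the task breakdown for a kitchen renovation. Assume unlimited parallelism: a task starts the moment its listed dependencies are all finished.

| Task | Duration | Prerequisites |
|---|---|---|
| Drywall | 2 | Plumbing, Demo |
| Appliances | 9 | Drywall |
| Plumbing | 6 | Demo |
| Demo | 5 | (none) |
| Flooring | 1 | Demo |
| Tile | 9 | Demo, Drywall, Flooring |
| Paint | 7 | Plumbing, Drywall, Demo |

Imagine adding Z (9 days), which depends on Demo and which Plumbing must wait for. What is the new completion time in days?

Originally the plan takes 22 days.
With Z inserted, Plumbing now waits for max(Demo, Z).
New critical path: Demo→Z→Plumbing→Drywall→Tile = 5+9+6+2+9 = 31 ⇒ 31 days.

31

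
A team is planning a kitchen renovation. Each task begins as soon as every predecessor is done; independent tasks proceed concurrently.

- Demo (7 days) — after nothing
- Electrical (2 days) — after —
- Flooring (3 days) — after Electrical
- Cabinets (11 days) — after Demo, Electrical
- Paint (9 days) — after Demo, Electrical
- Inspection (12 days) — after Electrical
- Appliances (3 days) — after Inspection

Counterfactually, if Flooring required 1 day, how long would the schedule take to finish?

Actual critical path: Demo→Cabinets = 7+11 = 18 ⇒ 18 days.
Flooring has 13 days of float (longest path through it is 5).
No other chain overtakes it, so the finish is 18 days.

18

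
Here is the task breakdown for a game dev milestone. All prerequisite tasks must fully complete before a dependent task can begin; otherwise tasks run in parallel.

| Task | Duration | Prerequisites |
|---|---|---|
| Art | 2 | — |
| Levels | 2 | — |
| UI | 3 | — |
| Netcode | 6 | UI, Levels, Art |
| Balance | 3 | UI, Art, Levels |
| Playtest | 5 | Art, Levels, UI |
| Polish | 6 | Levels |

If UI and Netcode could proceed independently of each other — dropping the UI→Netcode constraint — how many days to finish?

8

Original critical path: UI→Netcode = 3+6 = 9 ⇒ 9 days.
Without UI→Netcode, Netcode's earliest start moves from 3 to 2.
After: Art→Netcode = 2+6 = 8 → 8 days.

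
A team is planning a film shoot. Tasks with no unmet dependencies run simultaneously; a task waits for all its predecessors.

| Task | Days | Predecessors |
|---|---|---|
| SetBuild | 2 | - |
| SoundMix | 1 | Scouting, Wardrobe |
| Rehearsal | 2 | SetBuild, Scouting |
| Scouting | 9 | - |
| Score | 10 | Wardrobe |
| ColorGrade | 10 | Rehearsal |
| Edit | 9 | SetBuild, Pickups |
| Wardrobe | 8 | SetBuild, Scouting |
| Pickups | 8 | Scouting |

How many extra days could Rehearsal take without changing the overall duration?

Critical path: Scouting→Wardrobe→Score = 9+8+10 = 27, so the finish is 27 days.
The longest chain containing Rehearsal totals 21 days.
Float = 27 − 21 = 6.

6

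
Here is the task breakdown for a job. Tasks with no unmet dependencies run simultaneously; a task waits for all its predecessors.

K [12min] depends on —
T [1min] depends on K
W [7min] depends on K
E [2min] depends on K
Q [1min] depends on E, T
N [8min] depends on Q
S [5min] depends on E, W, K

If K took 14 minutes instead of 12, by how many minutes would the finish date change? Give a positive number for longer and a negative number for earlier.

2

Critical path before the change: K→W→S = 12+7+5 = 24 giving 24 minutes.
Since K is critical, the +2 change carries straight to that chain (now 26 minutes).
No other chain overtakes it, so the finish is 26 minutes.
Change in finish: 26 − 24 = +2 minutes.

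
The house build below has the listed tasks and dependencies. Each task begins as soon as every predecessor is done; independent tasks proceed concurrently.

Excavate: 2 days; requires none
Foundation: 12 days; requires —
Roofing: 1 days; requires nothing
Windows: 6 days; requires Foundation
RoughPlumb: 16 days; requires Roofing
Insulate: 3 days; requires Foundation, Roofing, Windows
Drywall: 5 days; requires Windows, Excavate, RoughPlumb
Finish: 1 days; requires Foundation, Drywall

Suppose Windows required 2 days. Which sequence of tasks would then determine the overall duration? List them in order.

Roofing, RoughPlumb, Drywall, Finish

As given, the longest chain is Foundation→Windows→Drywall→Finish = 12+6+5+1 = 24, so the finish is 24 days.
Windows lies on that path, so at 2 days the path becomes 20 days.
The binding chain switches to Roofing→RoughPlumb→Drywall→Finish = 1+16+5+1 = 23; finish 23 days.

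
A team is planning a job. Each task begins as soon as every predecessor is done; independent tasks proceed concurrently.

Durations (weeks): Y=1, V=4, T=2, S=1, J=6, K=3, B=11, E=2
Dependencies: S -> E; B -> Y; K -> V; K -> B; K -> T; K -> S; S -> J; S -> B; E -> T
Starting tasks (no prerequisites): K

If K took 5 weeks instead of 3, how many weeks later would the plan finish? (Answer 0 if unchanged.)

As given, the longest chain is K→S→B→Y = 3+1+11+1 = 16, so the finish is 16 weeks.
Since K is critical, the +2 change carries straight to that chain (now 18 weeks).
The critical path is still K→S→B→Y; finish is now 18 weeks.
Change in finish: 18 − 16 = +2 weeks.

2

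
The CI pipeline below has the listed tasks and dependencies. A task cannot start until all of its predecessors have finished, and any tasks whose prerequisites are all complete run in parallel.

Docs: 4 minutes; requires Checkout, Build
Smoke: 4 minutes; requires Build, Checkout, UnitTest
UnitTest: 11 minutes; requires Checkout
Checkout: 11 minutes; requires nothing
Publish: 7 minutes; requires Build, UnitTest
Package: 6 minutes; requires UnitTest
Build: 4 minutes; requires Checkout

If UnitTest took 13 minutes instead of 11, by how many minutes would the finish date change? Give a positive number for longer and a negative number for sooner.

Critical path before the change: Checkout→UnitTest→Publish = 11+11+7 = 29 giving 29 minutes.
UnitTest lies on that path, so at 13 minutes the path becomes 31 minutes.
That remains the longest chain; total 31 minutes.
Change in finish: 31 − 29 = +2 minutes.

2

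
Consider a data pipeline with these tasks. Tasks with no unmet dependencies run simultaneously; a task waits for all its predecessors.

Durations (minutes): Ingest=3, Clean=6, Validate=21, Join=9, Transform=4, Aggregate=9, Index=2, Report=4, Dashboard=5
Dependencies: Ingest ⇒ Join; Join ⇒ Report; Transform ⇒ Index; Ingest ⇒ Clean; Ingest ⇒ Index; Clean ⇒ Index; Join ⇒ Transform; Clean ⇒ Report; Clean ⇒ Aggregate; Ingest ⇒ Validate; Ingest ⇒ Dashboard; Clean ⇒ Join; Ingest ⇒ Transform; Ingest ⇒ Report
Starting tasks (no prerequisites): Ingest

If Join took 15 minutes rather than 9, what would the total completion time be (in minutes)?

30

Critical path before the change: Ingest→Clean→Join→Transform→Index = 3+6+9+4+2 = 24 giving 24 minutes.
Since Join is critical, the +6 change carries straight to that chain (now 30 minutes).
No other chain overtakes it, so the finish is 30 minutes.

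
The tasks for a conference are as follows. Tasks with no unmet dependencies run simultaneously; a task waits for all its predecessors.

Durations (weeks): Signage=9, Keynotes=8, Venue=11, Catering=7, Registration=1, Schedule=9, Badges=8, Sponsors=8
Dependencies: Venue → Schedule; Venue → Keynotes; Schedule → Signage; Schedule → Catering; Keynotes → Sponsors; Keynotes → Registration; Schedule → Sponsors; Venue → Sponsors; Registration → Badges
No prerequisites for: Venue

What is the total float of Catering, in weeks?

2

Venue→Schedule→Signage = 11+9+9 = 29 sets the makespan at 29 weeks.
Catering finishes as early as 27 and must finish by 29.
Float = 29 − 27 = 2.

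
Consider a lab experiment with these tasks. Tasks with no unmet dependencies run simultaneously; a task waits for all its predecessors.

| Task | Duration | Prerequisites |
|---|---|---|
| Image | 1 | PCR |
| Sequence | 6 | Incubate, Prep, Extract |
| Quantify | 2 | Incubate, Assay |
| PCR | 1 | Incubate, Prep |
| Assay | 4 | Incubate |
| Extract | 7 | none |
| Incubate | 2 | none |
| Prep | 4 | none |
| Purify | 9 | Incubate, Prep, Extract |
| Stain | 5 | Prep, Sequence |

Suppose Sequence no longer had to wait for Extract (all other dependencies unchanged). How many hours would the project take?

Before: longest chain Extract→Sequence→Stain = 7+6+5 = 18, finish 18.
Without Extract→Sequence, Sequence's earliest start moves from 7 to 4.
After: Extract→Purify = 7+9 = 16 → 16 hours.

16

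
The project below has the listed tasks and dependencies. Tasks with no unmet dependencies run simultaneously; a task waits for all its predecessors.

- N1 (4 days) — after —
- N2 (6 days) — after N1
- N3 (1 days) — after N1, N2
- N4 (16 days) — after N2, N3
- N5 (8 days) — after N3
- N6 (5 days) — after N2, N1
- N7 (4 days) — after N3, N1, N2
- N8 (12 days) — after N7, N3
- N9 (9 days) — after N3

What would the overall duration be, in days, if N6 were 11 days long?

27

Baseline: N1→N2→N3→N4 = 4+6+1+16 = 27 → 27 days.
N6 is off the critical path — its longest chain is 15 days, giving 12 of slack.
The critical path is still N1→N2→N3→N4; finish is now 27 days.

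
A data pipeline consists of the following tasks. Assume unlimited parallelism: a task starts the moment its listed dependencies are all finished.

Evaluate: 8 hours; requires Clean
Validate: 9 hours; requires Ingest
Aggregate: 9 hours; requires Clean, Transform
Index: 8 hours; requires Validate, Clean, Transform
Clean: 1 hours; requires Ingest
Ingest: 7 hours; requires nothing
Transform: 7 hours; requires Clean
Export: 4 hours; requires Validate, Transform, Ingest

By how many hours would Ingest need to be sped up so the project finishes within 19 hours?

5

Current finish: 24 hours; target: 19.
Ingest is on every critical path, so each hour cut from Ingest cuts the finish by one (this holds down to a finish of 18).
Need 24 − 19 = 5 hours off Ingest → Ingest becomes 2 hours, finish becomes 19.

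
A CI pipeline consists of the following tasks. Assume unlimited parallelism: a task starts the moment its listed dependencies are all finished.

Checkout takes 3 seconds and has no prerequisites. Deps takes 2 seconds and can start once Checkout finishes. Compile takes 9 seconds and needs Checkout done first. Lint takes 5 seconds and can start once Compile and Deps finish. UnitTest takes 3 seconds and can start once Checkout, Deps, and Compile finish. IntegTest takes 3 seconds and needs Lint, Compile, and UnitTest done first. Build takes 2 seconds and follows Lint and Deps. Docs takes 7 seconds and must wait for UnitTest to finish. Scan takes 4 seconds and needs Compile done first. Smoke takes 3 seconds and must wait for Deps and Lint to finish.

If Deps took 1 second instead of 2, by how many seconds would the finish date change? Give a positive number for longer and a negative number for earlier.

Critical path before the change: Checkout→Compile→UnitTest→Docs = 3+9+3+7 = 22 giving 22 seconds.
Deps has 7 seconds of float (longest path through it is 15).
The critical path is still Checkout→Compile→UnitTest→Docs; finish is now 22 seconds.
Change in finish: 22 − 22 = +0 seconds.

0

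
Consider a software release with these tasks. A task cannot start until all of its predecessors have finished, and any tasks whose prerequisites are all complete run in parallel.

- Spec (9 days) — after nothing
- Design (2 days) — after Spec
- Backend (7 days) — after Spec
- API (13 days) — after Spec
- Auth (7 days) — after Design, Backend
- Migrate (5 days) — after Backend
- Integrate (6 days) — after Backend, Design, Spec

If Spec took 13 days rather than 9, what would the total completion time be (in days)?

As given, the longest chain is Spec→Backend→Auth = 9+7+7 = 23, so the finish is 23 days.
Since Spec is critical, the +4 change carries straight to that chain (now 27 days).
That remains the longest chain; total 27 days.

27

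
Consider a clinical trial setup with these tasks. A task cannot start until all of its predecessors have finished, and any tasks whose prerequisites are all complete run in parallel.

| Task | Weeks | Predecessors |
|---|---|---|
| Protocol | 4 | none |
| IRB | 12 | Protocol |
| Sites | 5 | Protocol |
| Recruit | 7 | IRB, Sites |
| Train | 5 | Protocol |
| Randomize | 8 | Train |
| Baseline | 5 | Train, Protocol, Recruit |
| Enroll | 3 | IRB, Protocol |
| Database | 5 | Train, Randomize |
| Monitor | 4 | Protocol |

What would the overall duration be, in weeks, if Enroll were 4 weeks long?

28

Critical path before the change: Protocol→IRB→Recruit→Baseline = 4+12+7+5 = 28 giving 28 weeks.
Enroll is off the critical path — its longest chain is 19 weeks, giving 9 of slack.
That remains the longest chain; total 28 weeks.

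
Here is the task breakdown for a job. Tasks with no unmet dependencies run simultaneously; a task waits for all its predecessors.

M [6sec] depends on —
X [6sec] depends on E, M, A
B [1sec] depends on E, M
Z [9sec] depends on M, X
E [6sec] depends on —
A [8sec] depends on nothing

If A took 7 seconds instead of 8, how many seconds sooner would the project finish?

The binding path is A→X→Z = 8+6+9 = 23; finish at 23 seconds.
Since A is critical, the -1 change carries straight to that chain (now 22 seconds).
That remains the longest chain; total 22 seconds.
Change in finish: 22 − 23 = -1 seconds.

1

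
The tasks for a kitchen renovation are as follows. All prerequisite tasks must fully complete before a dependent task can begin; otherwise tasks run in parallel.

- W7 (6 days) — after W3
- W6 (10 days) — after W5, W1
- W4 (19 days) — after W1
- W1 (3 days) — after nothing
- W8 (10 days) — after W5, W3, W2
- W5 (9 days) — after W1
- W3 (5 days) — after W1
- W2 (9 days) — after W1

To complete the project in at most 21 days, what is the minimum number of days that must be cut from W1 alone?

1

Current finish: 22 days; target: 21.
W1 is on every critical path, so each day cut from W1 cuts the finish by one (this holds down to a finish of 20).
Need 22 − 21 = 1 day off W1 → W1 becomes 2 days, finish becomes 21.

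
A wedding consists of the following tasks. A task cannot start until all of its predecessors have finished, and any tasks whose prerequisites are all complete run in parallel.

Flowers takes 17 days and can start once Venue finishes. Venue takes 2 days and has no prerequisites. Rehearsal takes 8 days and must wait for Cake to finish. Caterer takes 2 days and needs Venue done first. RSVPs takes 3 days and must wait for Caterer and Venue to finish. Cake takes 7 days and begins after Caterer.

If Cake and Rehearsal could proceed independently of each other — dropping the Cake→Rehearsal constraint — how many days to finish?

Before: longest chain Venue→Caterer→Cake→Rehearsal = 2+2+7+8 = 19, finish 19.
Without Cake→Rehearsal, Rehearsal's earliest start moves from 11 to 0.
The longest chain is now Venue→Flowers = 2+17 = 19, so the wedding takes 19 days.

19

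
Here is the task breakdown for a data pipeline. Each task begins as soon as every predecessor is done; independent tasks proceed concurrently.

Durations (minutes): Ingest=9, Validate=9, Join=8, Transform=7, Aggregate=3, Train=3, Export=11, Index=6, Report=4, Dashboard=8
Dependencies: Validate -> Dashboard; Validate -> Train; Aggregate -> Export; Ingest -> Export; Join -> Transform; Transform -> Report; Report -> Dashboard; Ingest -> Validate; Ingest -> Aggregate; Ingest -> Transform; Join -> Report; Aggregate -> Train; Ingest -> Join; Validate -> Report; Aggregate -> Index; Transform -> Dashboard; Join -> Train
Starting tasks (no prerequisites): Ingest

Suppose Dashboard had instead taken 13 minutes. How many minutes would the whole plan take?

The binding path is Ingest→Join→Transform→Report→Dashboard = 9+8+7+4+8 = 36; finish at 36 minutes.
Dashboard is on the critical path; changing it to 13 makes that path 41 minutes.
No other chain overtakes it, so the finish is 41 minutes.

41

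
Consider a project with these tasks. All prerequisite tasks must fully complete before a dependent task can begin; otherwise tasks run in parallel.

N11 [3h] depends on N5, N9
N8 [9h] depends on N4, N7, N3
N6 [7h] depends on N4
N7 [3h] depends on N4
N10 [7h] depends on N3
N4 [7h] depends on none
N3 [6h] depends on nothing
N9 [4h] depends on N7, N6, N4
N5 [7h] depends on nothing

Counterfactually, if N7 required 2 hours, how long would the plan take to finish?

Baseline: N4→N6→N9→N11 = 7+7+4+3 = 21 → 21 hours.
The longest path through N7 is only 19 hours, so N7 has float 2.
That remains the longest chain; total 21 hours.

21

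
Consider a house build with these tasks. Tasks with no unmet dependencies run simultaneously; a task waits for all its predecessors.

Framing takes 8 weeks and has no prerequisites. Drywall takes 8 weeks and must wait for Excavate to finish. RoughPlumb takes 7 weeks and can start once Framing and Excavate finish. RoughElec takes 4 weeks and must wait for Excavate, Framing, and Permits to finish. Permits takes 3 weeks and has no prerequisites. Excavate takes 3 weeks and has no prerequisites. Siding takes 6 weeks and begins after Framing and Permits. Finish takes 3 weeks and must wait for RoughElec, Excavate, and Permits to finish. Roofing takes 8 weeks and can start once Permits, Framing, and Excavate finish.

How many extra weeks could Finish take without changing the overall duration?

1

The longest chain is Framing→Roofing = 8+8 = 16; overall finish 16 weeks.
Finish finishes as early as 15 and must finish by 16.
Slack of Finish = 13 − 12 = 1 week.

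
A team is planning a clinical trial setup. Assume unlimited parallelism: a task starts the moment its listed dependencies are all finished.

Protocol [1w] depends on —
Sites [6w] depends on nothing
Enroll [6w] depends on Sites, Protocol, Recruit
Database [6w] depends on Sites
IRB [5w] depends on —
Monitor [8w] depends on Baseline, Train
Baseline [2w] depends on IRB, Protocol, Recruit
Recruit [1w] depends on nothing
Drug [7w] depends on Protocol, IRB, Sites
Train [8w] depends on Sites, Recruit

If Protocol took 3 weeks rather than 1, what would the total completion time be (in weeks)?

The binding path is Sites→Train→Monitor = 6+8+8 = 22; finish at 22 weeks.
Protocol is off the critical path — its longest chain is 11 weeks, giving 11 of slack.
The critical path is still Sites→Train→Monitor; finish is now 22 weeks.

22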